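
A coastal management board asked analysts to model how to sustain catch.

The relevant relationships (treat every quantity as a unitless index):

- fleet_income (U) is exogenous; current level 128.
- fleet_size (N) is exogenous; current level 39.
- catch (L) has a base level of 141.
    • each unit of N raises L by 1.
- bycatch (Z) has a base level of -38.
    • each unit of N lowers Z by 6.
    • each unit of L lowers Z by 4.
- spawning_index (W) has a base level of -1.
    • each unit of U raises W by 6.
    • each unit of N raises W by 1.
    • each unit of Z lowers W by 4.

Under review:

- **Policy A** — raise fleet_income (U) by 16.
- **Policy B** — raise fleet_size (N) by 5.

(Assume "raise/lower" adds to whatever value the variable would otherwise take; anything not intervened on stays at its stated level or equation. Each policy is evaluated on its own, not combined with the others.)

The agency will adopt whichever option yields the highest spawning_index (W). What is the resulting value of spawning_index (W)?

4979

Policy A (U + 16):
  U = 128 + 16 = 144
  N = 39
  L = 141 + 39 = 180
  Z = -38 − 6·39 − 4·180 = -992
  W = -1 + 6·144 + 39 − 4·(-992) = 4870
Policy B (N + 5):
  U = 128
  N = 39 + 5 = 44
  L = 141 + 44 = 185
  Z = -38 − 6·44 − 4·185 = -1042
  W = -1 + 6·128 + 44 − 4·(-1042) = 4979
Comparing — Policy A: W=4870, Policy B: W=4979. Highest is 4979 (Policy B).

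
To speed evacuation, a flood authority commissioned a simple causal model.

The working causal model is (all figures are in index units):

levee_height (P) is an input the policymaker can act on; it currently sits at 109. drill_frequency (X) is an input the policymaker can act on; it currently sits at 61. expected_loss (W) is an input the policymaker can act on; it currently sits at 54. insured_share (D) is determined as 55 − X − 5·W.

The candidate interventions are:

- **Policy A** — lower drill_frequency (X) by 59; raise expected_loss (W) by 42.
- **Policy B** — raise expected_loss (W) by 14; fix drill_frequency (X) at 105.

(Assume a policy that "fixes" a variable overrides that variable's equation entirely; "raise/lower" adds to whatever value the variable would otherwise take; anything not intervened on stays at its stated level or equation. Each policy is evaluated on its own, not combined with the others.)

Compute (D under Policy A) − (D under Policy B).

Policy A (X − 59, W + 42):
  X = 61 − 59 = 2
  W = 54 + 42 = 96
  D = 55 − 2 − 5·96 = -427
Policy B (W + 14, X := 105):
  X = 105
  W = 54 + 14 = 68
  D = 55 − 105 − 5·68 = -390
D: -427 − (-390) = -37

-37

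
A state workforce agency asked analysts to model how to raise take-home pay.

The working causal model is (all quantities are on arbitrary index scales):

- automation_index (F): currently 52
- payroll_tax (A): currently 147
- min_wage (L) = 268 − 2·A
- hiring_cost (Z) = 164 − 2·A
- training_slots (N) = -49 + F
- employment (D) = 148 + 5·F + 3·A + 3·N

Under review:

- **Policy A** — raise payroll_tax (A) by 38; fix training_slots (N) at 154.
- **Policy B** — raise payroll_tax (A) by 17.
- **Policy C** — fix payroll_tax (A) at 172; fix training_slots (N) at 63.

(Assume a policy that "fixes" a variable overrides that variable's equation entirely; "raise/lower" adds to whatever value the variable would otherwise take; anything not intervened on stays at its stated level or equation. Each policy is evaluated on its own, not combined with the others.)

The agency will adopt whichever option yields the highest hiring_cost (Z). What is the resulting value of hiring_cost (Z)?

Policy A (A + 38, N := 154):
  A = 147 + 38 = 185
  Z = 164 − 2·185 = -206
Policy B (A + 17):
  A = 147 + 17 = 164
  Z = 164 − 2·164 = -164
Policy C (A := 172, N := 63):
  A = 172
  Z = 164 − 2·172 = -180
Comparing — Policy A: Z=-206, Policy B: Z=-164, Policy C: Z=-180. Highest is -164 (Policy B).

-164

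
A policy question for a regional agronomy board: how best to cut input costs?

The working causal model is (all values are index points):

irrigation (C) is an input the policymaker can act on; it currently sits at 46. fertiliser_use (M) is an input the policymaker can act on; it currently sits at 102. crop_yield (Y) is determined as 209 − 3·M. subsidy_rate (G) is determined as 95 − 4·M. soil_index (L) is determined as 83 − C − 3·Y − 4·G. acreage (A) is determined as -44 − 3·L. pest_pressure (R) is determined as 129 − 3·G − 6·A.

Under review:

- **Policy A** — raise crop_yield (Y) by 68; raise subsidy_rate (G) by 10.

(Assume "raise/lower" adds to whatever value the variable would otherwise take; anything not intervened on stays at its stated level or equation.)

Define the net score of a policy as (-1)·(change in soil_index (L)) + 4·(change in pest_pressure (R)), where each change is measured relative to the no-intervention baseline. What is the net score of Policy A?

-17444

Baseline:
  C = 46
  M = 102
  Y = 209 − 3·102 = -97
  G = 95 − 4·102 = -313
  L = 83 − 46 − 3·(-97) − 4·(-313) = 1580
  A = -44 − 3·1580 = -4784
  R = 129 − 3·(-313) − 6·(-4784) = 29772
Policy A (Y + 68, G + 10):
  C = 46
  M = 102
  Y = 209 − 3·102 (+68 from intervention) = -29
  G = 95 − 4·102 (+10 from intervention) = -303
  L = 83 − 46 − 3·(-29) − 4·(-303) = 1336
  A = -44 − 3·1336 = -4052
  R = 129 − 3·(-303) − 6·(-4052) = 25350
ΔL = 1336 − 1580 = -244; ΔR = 25350 − 29772 = -4422
Score = (-1)·(-244) + 4·(-4422) = -17444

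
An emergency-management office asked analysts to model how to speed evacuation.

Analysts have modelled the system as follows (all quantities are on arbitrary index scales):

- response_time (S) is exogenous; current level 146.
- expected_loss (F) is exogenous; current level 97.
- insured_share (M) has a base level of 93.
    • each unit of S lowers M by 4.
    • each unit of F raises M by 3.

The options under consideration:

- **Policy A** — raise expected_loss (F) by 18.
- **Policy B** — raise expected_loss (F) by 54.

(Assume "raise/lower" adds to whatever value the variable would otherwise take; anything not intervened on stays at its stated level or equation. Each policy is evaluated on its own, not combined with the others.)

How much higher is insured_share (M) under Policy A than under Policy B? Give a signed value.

-108

Policy A (F + 18):
  S = 146
  F = 97 + 18 = 115
  M = 93 − 4·146 + 3·115 = -146
Policy B (F + 54):
  S = 146
  F = 97 + 54 = 151
  M = 93 − 4·146 + 3·151 = -38
M: -146 − (-38) = -108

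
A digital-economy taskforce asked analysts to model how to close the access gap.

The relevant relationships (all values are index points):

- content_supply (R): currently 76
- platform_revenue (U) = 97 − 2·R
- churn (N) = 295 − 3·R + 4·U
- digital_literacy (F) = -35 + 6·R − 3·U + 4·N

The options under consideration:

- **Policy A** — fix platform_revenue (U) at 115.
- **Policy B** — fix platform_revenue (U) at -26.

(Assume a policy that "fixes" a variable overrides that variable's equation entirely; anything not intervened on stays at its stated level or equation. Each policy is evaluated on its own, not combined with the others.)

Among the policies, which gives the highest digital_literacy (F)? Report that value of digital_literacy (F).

Policy A (U := 115):
  R = 76
  U = 115
  N = 295 − 3·76 + 4·115 = 527
  F = -35 + 6·76 − 3·115 + 4·527 = 2184
Policy B (U := -26):
  R = 76
  U = -26
  N = 295 − 3·76 + 4·(-26) = -37
  F = -35 + 6·76 − 3·(-26) + 4·(-37) = 351
Comparing — Policy A: F=2184, Policy B: F=351. Highest is 2184 (Policy A).

2184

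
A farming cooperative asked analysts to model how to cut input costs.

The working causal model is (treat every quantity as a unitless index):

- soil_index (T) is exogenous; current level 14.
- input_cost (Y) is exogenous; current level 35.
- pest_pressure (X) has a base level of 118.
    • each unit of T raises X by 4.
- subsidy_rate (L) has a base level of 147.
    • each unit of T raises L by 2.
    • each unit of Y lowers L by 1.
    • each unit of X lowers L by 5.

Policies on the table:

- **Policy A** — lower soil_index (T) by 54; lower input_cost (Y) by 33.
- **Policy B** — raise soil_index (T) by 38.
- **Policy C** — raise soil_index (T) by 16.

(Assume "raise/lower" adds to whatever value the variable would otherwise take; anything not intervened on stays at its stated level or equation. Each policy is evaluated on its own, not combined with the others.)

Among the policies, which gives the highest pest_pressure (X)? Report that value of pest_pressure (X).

Policy A (T − 54, Y − 33):
  T = 14 − 54 = -40
  X = 118 + 4·(-40) = -42
Policy B (T + 38):
  T = 14 + 38 = 52
  X = 118 + 4·52 = 326
Policy C (T + 16):
  T = 14 + 16 = 30
  X = 118 + 4·30 = 238
Comparing — Policy A: X=-42, Policy B: X=326, Policy C: X=238. Highest is 326 (Policy B).

326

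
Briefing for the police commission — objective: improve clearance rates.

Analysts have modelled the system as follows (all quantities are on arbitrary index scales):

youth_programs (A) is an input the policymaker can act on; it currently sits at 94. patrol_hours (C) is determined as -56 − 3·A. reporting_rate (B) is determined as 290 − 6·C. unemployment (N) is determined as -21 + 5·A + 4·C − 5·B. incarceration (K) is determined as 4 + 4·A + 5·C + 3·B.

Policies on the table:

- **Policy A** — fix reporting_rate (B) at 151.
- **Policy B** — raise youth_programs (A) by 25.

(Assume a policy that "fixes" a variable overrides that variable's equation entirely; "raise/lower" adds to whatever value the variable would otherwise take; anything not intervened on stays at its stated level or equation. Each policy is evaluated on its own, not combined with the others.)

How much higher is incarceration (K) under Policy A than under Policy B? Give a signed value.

Policy A (B := 151):
  A = 94
  C = -56 − 3·94 = -338
  B = 151
  K = 4 + 4·94 + 5·(-338) + 3·151 = -857
Policy B (A + 25):
  A = 94 + 25 = 119
  C = -56 − 3·119 = -413
  B = 290 − 6·(-413) = 2768
  K = 4 + 4·119 + 5·(-413) + 3·2768 = 6719
K: -857 − 6719 = -7576

-7576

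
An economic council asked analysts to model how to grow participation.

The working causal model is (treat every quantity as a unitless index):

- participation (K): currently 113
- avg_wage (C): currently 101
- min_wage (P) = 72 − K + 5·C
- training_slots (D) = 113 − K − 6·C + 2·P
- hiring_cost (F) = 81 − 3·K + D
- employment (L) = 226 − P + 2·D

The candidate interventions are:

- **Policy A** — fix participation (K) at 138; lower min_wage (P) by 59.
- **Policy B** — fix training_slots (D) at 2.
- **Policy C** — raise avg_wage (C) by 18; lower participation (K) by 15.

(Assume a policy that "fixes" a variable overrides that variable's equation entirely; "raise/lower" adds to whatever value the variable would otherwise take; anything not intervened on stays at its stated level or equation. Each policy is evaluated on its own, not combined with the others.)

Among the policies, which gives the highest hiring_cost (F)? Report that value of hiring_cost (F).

226

Policy A (K := 138, P − 59):
  K = 138
  C = 101
  P = 72 − 138 + 5·101 (−59 from intervention) = 380
  D = 113 − 138 − 6·101 + 2·380 = 129
  F = 81 − 3·138 + 129 = -204
Policy B (D := 2):
  K = 113
  C = 101
  P = 72 − 113 + 5·101 = 464
  D = 2
  F = 81 − 3·113 + 2 = -256
Policy C (C + 18, K − 15):
  K = 113 − 15 = 98
  C = 101 + 18 = 119
  P = 72 − 98 + 5·119 = 569
  D = 113 − 98 − 6·119 + 2·569 = 439
  F = 81 − 3·98 + 439 = 226
Comparing — Policy A: F=-204, Policy B: F=-256, Policy C: F=226. Highest is 226 (Policy C).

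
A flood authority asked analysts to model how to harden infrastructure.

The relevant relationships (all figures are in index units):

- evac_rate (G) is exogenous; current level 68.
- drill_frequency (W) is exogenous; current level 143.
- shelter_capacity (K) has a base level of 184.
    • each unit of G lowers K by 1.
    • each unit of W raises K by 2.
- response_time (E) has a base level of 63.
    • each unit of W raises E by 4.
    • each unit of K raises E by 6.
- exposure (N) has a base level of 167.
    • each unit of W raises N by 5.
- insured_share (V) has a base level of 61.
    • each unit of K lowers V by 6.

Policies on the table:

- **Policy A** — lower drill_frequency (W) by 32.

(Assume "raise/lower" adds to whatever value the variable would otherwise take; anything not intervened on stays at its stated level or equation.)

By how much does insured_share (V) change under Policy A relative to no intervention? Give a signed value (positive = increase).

Baseline:
  G = 68
  W = 143
  K = 184 − 68 + 2·143 = 402
  V = 61 − 6·402 = -2351
Policy A (W − 32):
  G = 68
  W = 143 − 32 = 111
  K = 184 − 68 + 2·111 = 338
  V = 61 − 6·338 = -1967
Change in V: -1967 − (-2351) = 384

384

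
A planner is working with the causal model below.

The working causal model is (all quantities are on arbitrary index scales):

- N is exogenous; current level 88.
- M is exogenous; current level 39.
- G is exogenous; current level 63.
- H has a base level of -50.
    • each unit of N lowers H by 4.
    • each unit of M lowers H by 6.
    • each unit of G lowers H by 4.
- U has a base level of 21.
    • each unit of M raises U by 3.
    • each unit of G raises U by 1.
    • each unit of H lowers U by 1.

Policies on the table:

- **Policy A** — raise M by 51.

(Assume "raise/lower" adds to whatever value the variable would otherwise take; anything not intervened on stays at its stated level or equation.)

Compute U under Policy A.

Policy A (M + 51):
  N = 88
  M = 39 + 51 = 90
  G = 63
  H = -50 − 4·88 − 6·90 − 4·63 = -1194
  U = 21 + 3·90 + 63 − (-1194) = 1548

1548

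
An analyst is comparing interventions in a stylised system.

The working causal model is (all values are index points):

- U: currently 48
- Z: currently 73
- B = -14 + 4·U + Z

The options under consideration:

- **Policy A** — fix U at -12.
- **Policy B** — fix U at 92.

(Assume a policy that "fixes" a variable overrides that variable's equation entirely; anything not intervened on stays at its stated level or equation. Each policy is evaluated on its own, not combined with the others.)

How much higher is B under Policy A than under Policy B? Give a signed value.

Policy A (U := -12):
  U = -12
  Z = 73
  B = -14 + 4·(-12) + 73 = 11
Policy B (U := 92):
  U = 92
  Z = 73
  B = -14 + 4·92 + 73 = 427
B: 11 − 427 = -416

-416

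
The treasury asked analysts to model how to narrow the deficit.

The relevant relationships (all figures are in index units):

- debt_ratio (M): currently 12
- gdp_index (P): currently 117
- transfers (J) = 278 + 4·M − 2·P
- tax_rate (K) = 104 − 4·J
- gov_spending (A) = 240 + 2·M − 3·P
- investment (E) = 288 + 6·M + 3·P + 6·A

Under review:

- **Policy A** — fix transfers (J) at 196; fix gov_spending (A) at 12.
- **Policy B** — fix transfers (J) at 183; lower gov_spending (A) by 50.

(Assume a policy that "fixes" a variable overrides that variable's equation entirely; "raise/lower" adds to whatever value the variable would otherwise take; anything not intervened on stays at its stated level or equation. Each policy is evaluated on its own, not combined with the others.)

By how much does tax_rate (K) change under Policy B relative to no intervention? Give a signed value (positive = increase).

-364

Baseline:
  M = 12
  P = 117
  J = 278 + 4·12 − 2·117 = 92
  K = 104 − 4·92 = -264
Policy B (J := 183, A − 50):
  M = 12
  P = 117
  J = 183
  K = 104 − 4·183 = -628
Change in K: -628 − (-264) = -364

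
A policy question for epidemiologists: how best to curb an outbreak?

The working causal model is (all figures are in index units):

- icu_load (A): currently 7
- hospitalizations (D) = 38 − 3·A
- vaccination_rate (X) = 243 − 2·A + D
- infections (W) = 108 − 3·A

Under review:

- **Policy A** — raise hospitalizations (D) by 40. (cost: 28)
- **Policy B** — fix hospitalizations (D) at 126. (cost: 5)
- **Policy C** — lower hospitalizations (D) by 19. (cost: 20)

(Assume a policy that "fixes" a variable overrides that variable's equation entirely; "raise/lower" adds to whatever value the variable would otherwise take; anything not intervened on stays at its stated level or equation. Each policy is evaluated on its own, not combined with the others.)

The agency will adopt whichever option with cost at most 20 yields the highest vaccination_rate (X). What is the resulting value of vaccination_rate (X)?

355

Policy B (D := 126):
  A = 7
  D = 126
  X = 243 − 2·7 + 126 = 355
Policy C (D − 19):
  A = 7
  D = 38 − 3·7 (−19 from intervention) = -2
  X = 243 − 2·7 + (-2) = 227
Comparing — Policy B: X=355, Policy C: X=227. Highest is 355 (Policy B).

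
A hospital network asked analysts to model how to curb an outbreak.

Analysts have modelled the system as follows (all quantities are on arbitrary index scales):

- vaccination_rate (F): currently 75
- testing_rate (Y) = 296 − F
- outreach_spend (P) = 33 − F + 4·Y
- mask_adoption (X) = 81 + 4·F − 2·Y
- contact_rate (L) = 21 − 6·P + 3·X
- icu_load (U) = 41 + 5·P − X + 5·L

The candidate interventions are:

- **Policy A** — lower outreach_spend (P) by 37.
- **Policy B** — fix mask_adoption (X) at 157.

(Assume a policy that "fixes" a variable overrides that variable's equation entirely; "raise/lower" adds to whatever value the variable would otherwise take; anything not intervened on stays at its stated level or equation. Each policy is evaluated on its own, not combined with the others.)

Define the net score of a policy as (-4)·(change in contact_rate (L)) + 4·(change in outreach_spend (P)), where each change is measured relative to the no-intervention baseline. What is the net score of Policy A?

-1036

Baseline:
  F = 75
  Y = 296 − 75 = 221
  P = 33 − 75 + 4·221 = 842
  X = 81 + 4·75 − 2·221 = -61
  L = 21 − 6·842 + 3·(-61) = -5214
Policy A (P − 37):
  F = 75
  Y = 296 − 75 = 221
  P = 33 − 75 + 4·221 (−37 from intervention) = 805
  X = 81 + 4·75 − 2·221 = -61
  L = 21 − 6·805 + 3·(-61) = -4992
ΔL = -4992 − (-5214) = 222; ΔP = 805 − 842 = -37
Score = (-4)·222 + 4·(-37) = -1036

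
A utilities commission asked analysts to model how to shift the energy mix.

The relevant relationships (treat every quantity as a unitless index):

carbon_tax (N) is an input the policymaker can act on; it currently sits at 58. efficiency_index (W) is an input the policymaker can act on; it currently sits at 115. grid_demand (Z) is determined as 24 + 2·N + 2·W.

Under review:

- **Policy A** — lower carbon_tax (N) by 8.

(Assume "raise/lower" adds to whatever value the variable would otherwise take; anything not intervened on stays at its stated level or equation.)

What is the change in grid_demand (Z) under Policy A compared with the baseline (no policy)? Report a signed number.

-16

Baseline:
  N = 58
  W = 115
  Z = 24 + 2·58 + 2·115 = 370
Policy A (N − 8):
  N = 58 − 8 = 50
  W = 115
  Z = 24 + 2·50 + 2·115 = 354
Change in Z: 354 − 370 = -16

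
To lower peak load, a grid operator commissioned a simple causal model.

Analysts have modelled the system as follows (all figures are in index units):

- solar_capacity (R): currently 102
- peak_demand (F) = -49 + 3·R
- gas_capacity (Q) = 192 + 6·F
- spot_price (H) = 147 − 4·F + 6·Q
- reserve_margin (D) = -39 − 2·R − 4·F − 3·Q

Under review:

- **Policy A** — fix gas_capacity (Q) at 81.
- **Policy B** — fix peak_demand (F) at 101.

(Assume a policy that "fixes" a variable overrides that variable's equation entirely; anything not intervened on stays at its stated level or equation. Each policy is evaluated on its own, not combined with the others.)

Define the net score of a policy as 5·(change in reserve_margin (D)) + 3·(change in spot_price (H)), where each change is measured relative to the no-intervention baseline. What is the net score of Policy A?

-4959

Baseline:
  R = 102
  F = -49 + 3·102 = 257
  Q = 192 + 6·257 = 1734
  H = 147 − 4·257 + 6·1734 = 9523
  D = -39 − 2·102 − 4·257 − 3·1734 = -6473
Policy A (Q := 81):
  R = 102
  F = -49 + 3·102 = 257
  Q = 81
  H = 147 − 4·257 + 6·81 = -395
  D = -39 − 2·102 − 4·257 − 3·81 = -1514
ΔD = -1514 − (-6473) = 4959; ΔH = -395 − 9523 = -9918
Score = 5·4959 + 3·(-9918) = -4959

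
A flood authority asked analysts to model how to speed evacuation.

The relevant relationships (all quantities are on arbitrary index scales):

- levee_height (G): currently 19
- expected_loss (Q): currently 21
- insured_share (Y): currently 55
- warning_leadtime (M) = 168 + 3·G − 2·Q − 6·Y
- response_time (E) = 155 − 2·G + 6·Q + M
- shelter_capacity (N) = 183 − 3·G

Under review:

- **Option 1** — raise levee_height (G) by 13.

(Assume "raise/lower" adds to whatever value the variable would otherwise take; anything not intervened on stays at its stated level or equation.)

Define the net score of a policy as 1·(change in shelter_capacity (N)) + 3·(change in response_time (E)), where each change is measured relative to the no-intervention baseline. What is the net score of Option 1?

Baseline:
  G = 19
  Q = 21
  Y = 55
  M = 168 + 3·19 − 2·21 − 6·55 = -147
  E = 155 − 2·19 + 6·21 + (-147) = 96
  N = 183 − 3·19 = 126
Option 1 (G + 13):
  G = 19 + 13 = 32
  Q = 21
  Y = 55
  M = 168 + 3·32 − 2·21 − 6·55 = -108
  E = 155 − 2·32 + 6·21 + (-108) = 109
  N = 183 − 3·32 = 87
ΔN = 87 − 126 = -39; ΔE = 109 − 96 = 13
Score = 1·(-39) + 3·13 = 0

0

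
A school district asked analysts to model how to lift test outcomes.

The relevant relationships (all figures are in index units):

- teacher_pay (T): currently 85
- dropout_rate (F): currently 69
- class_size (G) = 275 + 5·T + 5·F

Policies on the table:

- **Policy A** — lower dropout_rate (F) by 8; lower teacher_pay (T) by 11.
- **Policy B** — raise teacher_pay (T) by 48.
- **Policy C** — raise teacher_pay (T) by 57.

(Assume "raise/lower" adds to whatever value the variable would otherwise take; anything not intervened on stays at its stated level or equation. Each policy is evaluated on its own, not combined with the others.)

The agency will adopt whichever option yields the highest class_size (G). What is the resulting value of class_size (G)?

Policy A (F − 8, T − 11):
  T = 85 − 11 = 74
  F = 69 − 8 = 61
  G = 275 + 5·74 + 5·61 = 950
Policy B (T + 48):
  T = 85 + 48 = 133
  F = 69
  G = 275 + 5·133 + 5·69 = 1285
Policy C (T + 57):
  T = 85 + 57 = 142
  F = 69
  G = 275 + 5·142 + 5·69 = 1330
Comparing — Policy A: G=950, Policy B: G=1285, Policy C: G=1330. Highest is 1330 (Policy C).

1330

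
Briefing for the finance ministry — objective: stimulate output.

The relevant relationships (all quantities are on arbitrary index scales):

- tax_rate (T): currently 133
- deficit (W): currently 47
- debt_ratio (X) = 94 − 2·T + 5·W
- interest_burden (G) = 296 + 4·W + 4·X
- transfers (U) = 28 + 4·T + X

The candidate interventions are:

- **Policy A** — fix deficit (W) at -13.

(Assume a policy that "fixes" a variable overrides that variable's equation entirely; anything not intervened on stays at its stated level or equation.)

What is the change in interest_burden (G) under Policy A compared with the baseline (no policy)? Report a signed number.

-1440

Baseline:
  T = 133
  W = 47
  X = 94 − 2·133 + 5·47 = 63
  G = 296 + 4·47 + 4·63 = 736
Policy A (W := -13):
  T = 133
  W = -13
  X = 94 − 2·133 + 5·(-13) = -237
  G = 296 + 4·(-13) + 4·(-237) = -704
Change in G: -704 − 736 = -1440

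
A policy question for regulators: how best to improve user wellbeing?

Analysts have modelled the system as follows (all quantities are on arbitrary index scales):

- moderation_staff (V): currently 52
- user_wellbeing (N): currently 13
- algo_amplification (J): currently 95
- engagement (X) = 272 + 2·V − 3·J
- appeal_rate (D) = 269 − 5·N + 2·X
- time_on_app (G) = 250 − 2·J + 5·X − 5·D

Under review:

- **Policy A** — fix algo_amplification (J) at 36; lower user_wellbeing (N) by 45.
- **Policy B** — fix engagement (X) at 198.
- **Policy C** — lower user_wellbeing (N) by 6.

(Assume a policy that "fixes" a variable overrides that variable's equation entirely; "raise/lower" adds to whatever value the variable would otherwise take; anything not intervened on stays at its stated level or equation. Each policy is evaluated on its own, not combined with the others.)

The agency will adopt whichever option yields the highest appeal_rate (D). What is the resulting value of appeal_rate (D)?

Policy A (J := 36, N − 45):
  V = 52
  N = 13 − 45 = -32
  J = 36
  X = 272 + 2·52 − 3·36 = 268
  D = 269 − 5·(-32) + 2·268 = 965
Policy B (X := 198):
  V = 52
  N = 13
  J = 95
  X = 198
  D = 269 − 5·13 + 2·198 = 600
Policy C (N − 6):
  V = 52
  N = 13 − 6 = 7
  J = 95
  X = 272 + 2·52 − 3·95 = 91
  D = 269 − 5·7 + 2·91 = 416
Comparing — Policy A: D=965, Policy B: D=600, Policy C: D=416. Highest is 965 (Policy A).

965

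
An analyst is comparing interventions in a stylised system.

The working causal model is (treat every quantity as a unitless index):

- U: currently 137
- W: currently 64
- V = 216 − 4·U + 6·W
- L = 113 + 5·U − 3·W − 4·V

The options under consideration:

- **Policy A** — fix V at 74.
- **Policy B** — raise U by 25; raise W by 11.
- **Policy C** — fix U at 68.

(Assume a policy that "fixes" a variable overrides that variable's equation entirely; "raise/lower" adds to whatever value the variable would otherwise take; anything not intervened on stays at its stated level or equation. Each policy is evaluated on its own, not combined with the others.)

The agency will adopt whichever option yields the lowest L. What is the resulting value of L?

Policy A (V := 74):
  U = 137
  W = 64
  V = 74
  L = 113 + 5·137 − 3·64 − 4·74 = 310
Policy B (U + 25, W + 11):
  U = 137 + 25 = 162
  W = 64 + 11 = 75
  V = 216 − 4·162 + 6·75 = 18
  L = 113 + 5·162 − 3·75 − 4·18 = 626
Policy C (U := 68):
  U = 68
  W = 64
  V = 216 − 4·68 + 6·64 = 328
  L = 113 + 5·68 − 3·64 − 4·328 = -1051
Comparing — Policy A: L=310, Policy B: L=626, Policy C: L=-1051. Lowest is -1051 (Policy C).

-1051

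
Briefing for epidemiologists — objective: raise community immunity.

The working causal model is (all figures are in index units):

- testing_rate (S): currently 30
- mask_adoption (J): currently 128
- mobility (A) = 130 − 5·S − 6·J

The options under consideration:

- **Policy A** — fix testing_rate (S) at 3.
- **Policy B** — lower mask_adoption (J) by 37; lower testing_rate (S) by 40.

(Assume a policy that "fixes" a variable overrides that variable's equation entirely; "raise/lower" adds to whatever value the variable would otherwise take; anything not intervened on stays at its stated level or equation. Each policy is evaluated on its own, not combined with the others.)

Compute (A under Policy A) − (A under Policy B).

Policy A (S := 3):
  S = 3
  J = 128
  A = 130 − 5·3 − 6·128 = -653
Policy B (J − 37, S − 40):
  S = 30 − 40 = -10
  J = 128 − 37 = 91
  A = 130 − 5·(-10) − 6·91 = -366
A: -653 − (-366) = -287

-287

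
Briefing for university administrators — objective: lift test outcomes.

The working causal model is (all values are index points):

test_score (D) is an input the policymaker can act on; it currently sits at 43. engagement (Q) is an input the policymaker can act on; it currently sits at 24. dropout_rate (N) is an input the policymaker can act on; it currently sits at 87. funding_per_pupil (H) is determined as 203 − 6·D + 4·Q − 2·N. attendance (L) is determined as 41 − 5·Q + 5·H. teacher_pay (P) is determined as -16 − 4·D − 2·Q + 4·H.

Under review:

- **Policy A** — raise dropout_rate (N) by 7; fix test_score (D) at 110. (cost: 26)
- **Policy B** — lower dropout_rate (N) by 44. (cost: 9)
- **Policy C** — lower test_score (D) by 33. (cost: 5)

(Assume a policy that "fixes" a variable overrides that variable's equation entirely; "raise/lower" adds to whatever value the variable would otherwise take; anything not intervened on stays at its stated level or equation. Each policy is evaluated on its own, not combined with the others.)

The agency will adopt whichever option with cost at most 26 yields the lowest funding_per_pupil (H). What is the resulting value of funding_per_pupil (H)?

-549

Policy A (N + 7, D := 110):
  D = 110
  Q = 24
  N = 87 + 7 = 94
  H = 203 − 6·110 + 4·24 − 2·94 = -549
Policy B (N − 44):
  D = 43
  Q = 24
  N = 87 − 44 = 43
  H = 203 − 6·43 + 4·24 − 2·43 = -45
Policy C (D − 33):
  D = 43 − 33 = 10
  Q = 24
  N = 87
  H = 203 − 6·10 + 4·24 − 2·87 = 65
Comparing — Policy A: H=-549, Policy B: H=-45, Policy C: H=65. Lowest is -549 (Policy A).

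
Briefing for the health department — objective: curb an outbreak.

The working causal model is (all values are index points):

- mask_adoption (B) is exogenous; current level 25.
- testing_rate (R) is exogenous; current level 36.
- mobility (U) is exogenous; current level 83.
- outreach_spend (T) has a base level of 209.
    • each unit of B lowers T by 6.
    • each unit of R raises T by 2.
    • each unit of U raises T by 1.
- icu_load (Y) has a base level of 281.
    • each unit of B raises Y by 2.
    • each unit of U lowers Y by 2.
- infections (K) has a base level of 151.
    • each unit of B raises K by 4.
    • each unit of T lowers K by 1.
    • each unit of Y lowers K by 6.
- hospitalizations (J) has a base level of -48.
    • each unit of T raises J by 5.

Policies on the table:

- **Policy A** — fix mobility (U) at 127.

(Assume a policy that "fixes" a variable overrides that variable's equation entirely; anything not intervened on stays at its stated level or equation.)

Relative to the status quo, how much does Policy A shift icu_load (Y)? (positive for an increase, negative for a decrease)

Baseline:
  B = 25
  U = 83
  Y = 281 + 2·25 − 2·83 = 165
Policy A (U := 127):
  B = 25
  U = 127
  Y = 281 + 2·25 − 2·127 = 77
Change in Y: 77 − 165 = -88

-88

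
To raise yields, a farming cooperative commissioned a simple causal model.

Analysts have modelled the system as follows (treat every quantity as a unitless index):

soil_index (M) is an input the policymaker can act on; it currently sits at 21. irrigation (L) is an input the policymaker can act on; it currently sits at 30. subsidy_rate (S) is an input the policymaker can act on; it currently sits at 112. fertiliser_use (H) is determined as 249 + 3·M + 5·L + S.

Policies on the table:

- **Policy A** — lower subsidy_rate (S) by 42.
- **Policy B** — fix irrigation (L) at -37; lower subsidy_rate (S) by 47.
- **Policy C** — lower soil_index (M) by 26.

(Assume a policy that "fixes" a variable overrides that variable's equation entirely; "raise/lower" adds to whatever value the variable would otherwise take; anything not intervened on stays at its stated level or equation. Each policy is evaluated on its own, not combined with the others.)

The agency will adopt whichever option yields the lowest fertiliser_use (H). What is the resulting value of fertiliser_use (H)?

192

Policy A (S − 42):
  M = 21
  L = 30
  S = 112 − 42 = 70
  H = 249 + 3·21 + 5·30 + 70 = 532
Policy B (L := -37, S − 47):
  M = 21
  L = -37
  S = 112 − 47 = 65
  H = 249 + 3·21 + 5·(-37) + 65 = 192
Policy C (M − 26):
  M = 21 − 26 = -5
  L = 30
  S = 112
  H = 249 + 3·(-5) + 5·30 + 112 = 496
Comparing — Policy A: H=532, Policy B: H=192, Policy C: H=496. Lowest is 192 (Policy B).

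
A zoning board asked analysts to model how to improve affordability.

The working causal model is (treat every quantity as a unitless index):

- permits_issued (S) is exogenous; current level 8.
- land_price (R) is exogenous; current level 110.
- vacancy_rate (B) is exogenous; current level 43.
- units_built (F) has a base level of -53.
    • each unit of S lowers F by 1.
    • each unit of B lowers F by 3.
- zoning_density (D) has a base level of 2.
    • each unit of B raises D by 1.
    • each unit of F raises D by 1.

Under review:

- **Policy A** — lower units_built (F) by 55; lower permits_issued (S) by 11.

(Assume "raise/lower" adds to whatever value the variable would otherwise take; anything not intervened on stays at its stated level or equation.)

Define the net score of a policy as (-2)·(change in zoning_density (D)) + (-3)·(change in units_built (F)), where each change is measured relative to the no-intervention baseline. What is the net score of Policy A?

220

Baseline:
  S = 8
  B = 43
  F = -53 − 8 − 3·43 = -190
  D = 2 + 43 + (-190) = -145
Policy A (F − 55, S − 11):
  S = 8 − 11 = -3
  B = 43
  F = -53 − (-3) − 3·43 (−55 from intervention) = -234
  D = 2 + 43 + (-234) = -189
ΔD = -189 − (-145) = -44; ΔF = -234 − (-190) = -44
Score = (-2)·(-44) + (-3)·(-44) = 220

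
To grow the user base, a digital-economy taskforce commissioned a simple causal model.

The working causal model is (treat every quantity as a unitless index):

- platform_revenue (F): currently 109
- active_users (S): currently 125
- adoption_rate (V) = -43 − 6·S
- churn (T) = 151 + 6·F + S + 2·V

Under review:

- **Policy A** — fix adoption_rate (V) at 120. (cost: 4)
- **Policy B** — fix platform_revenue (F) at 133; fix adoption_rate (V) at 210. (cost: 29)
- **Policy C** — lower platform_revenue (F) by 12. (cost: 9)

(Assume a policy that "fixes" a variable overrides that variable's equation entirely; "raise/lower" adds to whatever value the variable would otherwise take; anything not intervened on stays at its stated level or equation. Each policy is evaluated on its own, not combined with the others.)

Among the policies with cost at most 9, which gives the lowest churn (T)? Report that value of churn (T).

Policy A (V := 120):
  F = 109
  S = 125
  V = 120
  T = 151 + 6·109 + 125 + 2·120 = 1170
Policy C (F − 12):
  F = 109 − 12 = 97
  S = 125
  V = -43 − 6·125 = -793
  T = 151 + 6·97 + 125 + 2·(-793) = -728
Comparing — Policy A: T=1170, Policy C: T=-728. Lowest is -728 (Policy C).

-728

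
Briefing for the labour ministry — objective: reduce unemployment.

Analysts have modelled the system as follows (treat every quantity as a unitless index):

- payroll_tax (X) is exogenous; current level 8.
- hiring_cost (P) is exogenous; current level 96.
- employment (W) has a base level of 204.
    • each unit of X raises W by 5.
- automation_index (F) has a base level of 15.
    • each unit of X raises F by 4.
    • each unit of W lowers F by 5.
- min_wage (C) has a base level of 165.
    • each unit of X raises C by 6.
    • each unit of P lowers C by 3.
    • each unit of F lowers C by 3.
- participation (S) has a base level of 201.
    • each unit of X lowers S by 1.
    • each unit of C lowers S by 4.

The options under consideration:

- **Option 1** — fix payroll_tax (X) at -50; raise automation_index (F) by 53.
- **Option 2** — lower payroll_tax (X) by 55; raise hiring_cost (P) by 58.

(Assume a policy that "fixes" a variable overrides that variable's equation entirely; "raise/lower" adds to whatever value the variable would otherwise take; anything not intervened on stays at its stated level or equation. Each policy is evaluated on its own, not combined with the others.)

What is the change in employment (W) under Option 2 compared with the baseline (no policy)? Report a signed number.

-275

Baseline:
  X = 8
  W = 204 + 5·8 = 244
Option 2 (X − 55, P + 58):
  X = 8 − 55 = -47
  W = 204 + 5·(-47) = -31
Change in W: -31 − 244 = -275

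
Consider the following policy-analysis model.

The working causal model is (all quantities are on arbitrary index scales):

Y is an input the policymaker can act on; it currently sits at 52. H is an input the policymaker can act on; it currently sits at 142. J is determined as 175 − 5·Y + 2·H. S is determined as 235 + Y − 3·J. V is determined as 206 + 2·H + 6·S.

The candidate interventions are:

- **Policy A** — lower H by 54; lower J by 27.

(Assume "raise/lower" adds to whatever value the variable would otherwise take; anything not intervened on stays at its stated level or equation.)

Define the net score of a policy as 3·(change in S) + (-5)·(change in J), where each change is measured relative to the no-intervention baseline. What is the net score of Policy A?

Baseline:
  Y = 52
  H = 142
  J = 175 − 5·52 + 2·142 = 199
  S = 235 + 52 − 3·199 = -310
Policy A (H − 54, J − 27):
  Y = 52
  H = 142 − 54 = 88
  J = 175 − 5·52 + 2·88 (−27 from intervention) = 64
  S = 235 + 52 − 3·64 = 95
ΔS = 95 − (-310) = 405; ΔJ = 64 − 199 = -135
Score = 3·405 + (-5)·(-135) = 1890

1890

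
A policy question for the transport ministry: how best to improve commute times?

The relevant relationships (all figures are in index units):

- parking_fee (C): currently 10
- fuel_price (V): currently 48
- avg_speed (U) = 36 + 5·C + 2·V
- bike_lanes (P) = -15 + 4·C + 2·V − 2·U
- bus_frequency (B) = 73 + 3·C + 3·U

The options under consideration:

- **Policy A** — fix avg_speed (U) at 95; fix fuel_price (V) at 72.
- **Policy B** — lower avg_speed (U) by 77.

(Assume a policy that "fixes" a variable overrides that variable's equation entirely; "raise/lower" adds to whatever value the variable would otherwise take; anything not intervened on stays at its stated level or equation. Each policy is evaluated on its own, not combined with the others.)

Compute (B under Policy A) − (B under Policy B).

-30

Policy A (U := 95, V := 72):
  C = 10
  V = 72
  U = 95
  B = 73 + 3·10 + 3·95 = 388
Policy B (U − 77):
  C = 10
  V = 48
  U = 36 + 5·10 + 2·48 (−77 from intervention) = 105
  B = 73 + 3·10 + 3·105 = 418
B: 388 − 418 = -30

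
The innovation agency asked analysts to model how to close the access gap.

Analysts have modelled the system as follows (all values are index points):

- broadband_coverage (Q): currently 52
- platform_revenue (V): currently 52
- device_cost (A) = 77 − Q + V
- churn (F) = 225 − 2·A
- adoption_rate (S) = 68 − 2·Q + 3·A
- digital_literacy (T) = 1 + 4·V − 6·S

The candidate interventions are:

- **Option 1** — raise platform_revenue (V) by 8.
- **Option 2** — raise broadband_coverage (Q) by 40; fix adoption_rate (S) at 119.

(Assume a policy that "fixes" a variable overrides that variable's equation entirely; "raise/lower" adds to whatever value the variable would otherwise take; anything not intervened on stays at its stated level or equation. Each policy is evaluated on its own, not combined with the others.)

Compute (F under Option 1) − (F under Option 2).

-96

Option 1 (V + 8):
  Q = 52
  V = 52 + 8 = 60
  A = 77 − 52 + 60 = 85
  F = 225 − 2·85 = 55
Option 2 (Q + 40, S := 119):
  Q = 52 + 40 = 92
  V = 52
  A = 77 − 92 + 52 = 37
  F = 225 − 2·37 = 151
F: 55 − 151 = -96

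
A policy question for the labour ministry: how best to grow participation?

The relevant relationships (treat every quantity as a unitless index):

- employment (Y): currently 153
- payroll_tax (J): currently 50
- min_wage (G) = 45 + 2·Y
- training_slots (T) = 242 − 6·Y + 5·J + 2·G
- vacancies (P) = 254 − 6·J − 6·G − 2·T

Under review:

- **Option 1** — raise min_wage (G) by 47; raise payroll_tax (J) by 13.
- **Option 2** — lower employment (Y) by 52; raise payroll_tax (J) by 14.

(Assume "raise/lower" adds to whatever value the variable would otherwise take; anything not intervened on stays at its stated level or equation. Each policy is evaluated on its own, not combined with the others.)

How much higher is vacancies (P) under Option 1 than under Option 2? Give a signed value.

-870

Option 1 (G + 47, J + 13):
  Y = 153
  J = 50 + 13 = 63
  G = 45 + 2·153 (+47 from intervention) = 398
  T = 242 − 6·153 + 5·63 + 2·398 = 435
  P = 254 − 6·63 − 6·398 − 2·435 = -3382
Option 2 (Y − 52, J + 14):
  Y = 153 − 52 = 101
  J = 50 + 14 = 64
  G = 45 + 2·101 = 247
  T = 242 − 6·101 + 5·64 + 2·247 = 450
  P = 254 − 6·64 − 6·247 − 2·450 = -2512
P: -3382 − (-2512) = -870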